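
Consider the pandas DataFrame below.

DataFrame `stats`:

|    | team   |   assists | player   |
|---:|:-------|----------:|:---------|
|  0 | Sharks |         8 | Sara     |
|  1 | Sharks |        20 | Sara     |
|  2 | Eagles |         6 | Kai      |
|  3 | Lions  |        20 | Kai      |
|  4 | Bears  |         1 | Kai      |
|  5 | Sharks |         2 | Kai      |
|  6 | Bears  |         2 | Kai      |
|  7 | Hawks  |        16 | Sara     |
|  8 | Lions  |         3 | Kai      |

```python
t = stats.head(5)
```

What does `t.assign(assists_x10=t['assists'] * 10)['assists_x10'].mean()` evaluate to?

take first 5 rows:
     team  assists player
0  Sharks        8   Sara
1  Sharks       20   Sara
2  Eagles        6    Kai
3   Lions       20    Kai
4   Bears        1    Kai
add column assists_x10 = t['assists'] * 10:
     team  assists player  assists_x10
0  Sharks        8   Sara           80
1  Sharks       20   Sara          200
2  Eagles        6    Kai           60
3   Lions       20    Kai          200
4   Bears        1    Kai           10
mean of column 'assists_x10' → 110.0

110.0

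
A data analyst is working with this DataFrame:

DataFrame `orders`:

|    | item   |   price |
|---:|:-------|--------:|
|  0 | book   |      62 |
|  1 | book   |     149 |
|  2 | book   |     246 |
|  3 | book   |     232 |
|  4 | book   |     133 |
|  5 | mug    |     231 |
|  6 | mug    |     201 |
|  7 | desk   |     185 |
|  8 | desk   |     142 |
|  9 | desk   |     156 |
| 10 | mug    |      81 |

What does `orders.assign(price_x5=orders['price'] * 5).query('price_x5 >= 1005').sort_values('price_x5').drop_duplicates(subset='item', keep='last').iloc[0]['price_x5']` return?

add column price_x5 = orders['price'] * 5:
    item  price  price_x5
0   book     62       310
1   book    149       745
2   book    246      1230
3   book    232      1160
4   book    133       665
5    mug    231      1155
6    mug    201      1005
7   desk    185       925
8   desk    142       710
9   desk    156       780
10   mug     81       405
filter rows where price_x5 >= 1005:
   item  price  price_x5
2  book    246      1230
3  book    232      1160
5   mug    231      1155
6   mug    201      1005
sort by price_x5:
   item  price  price_x5
6   mug    201      1005
5   mug    231      1155
3  book    232      1160
2  book    246      1230
drop duplicate item (keep=last):
   item  price  price_x5
5   mug    231      1155
2  book    246      1230
Reading off the value at position 0, column 'price_x5', we get 1155.

1155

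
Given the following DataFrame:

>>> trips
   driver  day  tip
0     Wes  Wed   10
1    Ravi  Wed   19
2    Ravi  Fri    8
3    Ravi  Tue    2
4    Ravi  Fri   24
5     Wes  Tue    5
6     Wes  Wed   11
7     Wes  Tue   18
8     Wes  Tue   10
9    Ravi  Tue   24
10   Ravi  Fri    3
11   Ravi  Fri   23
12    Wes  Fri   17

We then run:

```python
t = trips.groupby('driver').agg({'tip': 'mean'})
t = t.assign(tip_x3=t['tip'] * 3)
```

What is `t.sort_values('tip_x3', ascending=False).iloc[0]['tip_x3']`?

group by driver, mean of tip:
              tip
driver           
Ravi    14.714286
Wes     11.833333
add column tip_x3 = t['tip'] * 3:
              tip     tip_x3
driver                      
Ravi    14.714286  44.142857
Wes     11.833333  35.500000
sort by tip_x3 descending:
              tip     tip_x3
driver                      
Ravi    14.714286  44.142857
Wes     11.833333  35.500000

44.1428571429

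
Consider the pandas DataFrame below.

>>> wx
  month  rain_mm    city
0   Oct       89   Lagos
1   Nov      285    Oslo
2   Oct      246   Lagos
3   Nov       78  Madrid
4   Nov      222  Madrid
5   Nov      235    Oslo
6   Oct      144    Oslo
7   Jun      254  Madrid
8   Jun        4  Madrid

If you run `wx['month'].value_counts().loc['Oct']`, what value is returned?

value_counts of month:
month
Nov    4
Oct    3
Jun    2
Name: count, dtype: int64

3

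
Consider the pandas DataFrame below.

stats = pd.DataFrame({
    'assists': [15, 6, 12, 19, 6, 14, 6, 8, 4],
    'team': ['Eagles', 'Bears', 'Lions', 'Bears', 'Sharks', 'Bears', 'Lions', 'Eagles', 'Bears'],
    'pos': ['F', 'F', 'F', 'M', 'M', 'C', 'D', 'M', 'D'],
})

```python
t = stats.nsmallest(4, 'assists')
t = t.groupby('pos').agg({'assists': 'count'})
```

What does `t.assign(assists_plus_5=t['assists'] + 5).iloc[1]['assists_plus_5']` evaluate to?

take 4 rows with smallest assists:
   assists    team pos
8        4   Bears   D
1        6   Bears   F
4        6  Sharks   M
6        6   Lions   D
group by pos, count of assists:
     assists
pos         
D          2
F          1
M          1
add column assists_plus_5 = t['assists'] + 5:
     assists  assists_plus_5
pos                         
D          2               7
F          1               6
M          1               6
Reading off the value at position 1, column 'assists_plus_5', we get 6.

6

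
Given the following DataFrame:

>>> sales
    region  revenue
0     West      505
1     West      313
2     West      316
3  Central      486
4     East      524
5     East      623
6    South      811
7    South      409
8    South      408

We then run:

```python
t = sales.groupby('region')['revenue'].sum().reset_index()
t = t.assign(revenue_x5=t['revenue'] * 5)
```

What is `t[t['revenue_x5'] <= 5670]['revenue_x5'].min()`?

2430

group by region, sum of revenue:
region
Central     486
East       1147
South      1628
West       1134
Name: revenue, dtype: int64
reset_index():
    region  revenue
0  Central      486
1     East     1147
2    South     1628
3     West     1134
add column revenue_x5 = t['revenue'] * 5:
    region  revenue  revenue_x5
0  Central      486        2430
1     East     1147        5735
2    South     1628        8140
3     West     1134        5670
filter rows where revenue_x5 <= 5670:
    region  revenue  revenue_x5
0  Central      486        2430
3     West     1134        5670
Then the min of column 'revenue_x5': 2430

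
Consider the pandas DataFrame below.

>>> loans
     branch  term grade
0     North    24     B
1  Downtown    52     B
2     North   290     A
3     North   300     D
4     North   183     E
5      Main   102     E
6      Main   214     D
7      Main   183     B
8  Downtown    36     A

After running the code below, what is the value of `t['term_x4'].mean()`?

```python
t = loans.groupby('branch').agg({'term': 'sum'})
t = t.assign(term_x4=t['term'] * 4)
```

group by branch, sum of term:
          term
branch        
Downtown    88
Main       499
North      797
add column term_x4 = t['term'] * 4:
          term  term_x4
branch                 
Downtown    88      352
Main       499     1996
North      797     3188
The mean of column 'term_x4' is 1845.33333333.

1845.33333333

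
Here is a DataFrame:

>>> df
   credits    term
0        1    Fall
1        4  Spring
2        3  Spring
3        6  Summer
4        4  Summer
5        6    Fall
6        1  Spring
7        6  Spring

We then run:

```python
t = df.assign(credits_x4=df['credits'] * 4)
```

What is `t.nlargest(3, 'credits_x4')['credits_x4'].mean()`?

24.0

add column credits_x4 = df['credits'] * 4:
   credits    term  credits_x4
0        1    Fall           4
1        4  Spring          16
2        3  Spring          12
3        6  Summer          24
4        4  Summer          16
5        6    Fall          24
6        1  Spring           4
7        6  Spring          24
take 3 rows with largest credits_x4:
   credits    term  credits_x4
3        6  Summer          24
5        6    Fall          24
7        6  Spring          24
mean of column 'credits_x4' → 24.0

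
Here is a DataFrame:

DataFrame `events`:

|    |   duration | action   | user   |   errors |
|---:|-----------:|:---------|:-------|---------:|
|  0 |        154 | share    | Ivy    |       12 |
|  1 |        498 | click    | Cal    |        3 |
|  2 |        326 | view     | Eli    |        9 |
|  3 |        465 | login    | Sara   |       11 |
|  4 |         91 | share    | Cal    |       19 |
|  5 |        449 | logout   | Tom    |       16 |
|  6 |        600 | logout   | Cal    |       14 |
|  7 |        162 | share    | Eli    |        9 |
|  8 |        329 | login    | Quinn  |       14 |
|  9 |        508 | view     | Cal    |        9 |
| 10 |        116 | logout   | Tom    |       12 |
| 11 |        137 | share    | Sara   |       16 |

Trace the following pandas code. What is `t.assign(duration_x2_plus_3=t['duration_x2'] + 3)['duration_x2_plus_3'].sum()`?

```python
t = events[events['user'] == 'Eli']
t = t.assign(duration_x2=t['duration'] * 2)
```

filter rows where user == 'Eli':
   duration action user  errors
2       326   view  Eli       9
7       162  share  Eli       9
add column duration_x2 = t['duration'] * 2:
   duration action user  errors  duration_x2
2       326   view  Eli       9          652
7       162  share  Eli       9          324
add column duration_x2_plus_3 = t['duration_x2'] + 3:
   duration action user  errors  duration_x2  duration_x2_plus_3
2       326   view  Eli       9          652                 655
7       162  share  Eli       9          324                 327
sum of column 'duration_x2_plus_3' → 982

982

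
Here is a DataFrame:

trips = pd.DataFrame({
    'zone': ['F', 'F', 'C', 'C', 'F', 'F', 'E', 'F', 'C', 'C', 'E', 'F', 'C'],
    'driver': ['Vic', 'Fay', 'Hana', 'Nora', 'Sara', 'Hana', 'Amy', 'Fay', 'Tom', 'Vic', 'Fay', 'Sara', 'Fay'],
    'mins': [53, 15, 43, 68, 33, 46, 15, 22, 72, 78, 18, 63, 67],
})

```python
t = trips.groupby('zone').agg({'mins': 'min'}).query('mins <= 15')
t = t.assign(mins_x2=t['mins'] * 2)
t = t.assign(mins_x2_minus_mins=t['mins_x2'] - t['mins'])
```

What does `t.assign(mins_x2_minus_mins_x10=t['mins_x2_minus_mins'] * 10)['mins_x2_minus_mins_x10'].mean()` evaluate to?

150.0

group by zone, min of mins:
      mins
zone      
C       43
E       15
F       15
filter rows where mins <= 15:
      mins
zone      
E       15
F       15
add column mins_x2 = t['mins'] * 2:
      mins  mins_x2
zone               
E       15       30
F       15       30
add column mins_x2_minus_mins = t['mins_x2'] - t['mins']:
      mins  mins_x2  mins_x2_minus_mins
zone                                   
E       15       30                  15
F       15       30                  15
add column mins_x2_minus_mins_x10 = t['mins_x2_minus_mins'] * 10:
      mins  mins_x2  mins_x2_minus_mins  mins_x2_minus_mins_x10
zone                                                           
E       15       30                  15                     150
F       15       30                  15                     150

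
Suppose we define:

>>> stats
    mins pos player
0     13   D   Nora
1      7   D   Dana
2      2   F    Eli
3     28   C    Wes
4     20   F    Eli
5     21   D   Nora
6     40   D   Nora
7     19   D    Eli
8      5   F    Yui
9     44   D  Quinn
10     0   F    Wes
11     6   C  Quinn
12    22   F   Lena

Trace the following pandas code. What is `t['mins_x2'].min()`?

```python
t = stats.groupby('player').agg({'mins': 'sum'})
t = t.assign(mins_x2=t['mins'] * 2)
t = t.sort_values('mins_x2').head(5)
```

group by player, sum of mins:
        mins
player      
Dana       7
Eli       41
Lena      22
Nora      74
Quinn     50
Wes       28
Yui        5
add column mins_x2 = t['mins'] * 2:
        mins  mins_x2
player               
Dana       7       14
Eli       41       82
Lena      22       44
Nora      74      148
Quinn     50      100
Wes       28       56
Yui        5       10
sort by mins_x2:
        mins  mins_x2
player               
Yui        5       10
Dana       7       14
Lena      22       44
Wes       28       56
Eli       41       82
Quinn     50      100
Nora      74      148
take first 5 rows:
        mins  mins_x2
player               
Yui        5       10
Dana       7       14
Lena      22       44
Wes       28       56
Eli       41       82

10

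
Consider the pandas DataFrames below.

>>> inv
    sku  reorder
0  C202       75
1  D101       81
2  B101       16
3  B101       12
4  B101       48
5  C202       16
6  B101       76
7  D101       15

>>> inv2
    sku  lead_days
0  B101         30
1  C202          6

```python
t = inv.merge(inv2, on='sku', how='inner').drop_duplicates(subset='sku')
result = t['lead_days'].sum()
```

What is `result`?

36

merge on 'sku' (how='inner') → 6 rows:
    sku  reorder  lead_days
0  C202       75          6
1  B101       16         30
2  B101       12         30
3  B101       48         30
4  C202       16          6
5  B101       76         30
drop duplicate sku (keep=first):
    sku  reorder  lead_days
0  C202       75          6
1  B101       16         30
sum of column 'lead_days' → 36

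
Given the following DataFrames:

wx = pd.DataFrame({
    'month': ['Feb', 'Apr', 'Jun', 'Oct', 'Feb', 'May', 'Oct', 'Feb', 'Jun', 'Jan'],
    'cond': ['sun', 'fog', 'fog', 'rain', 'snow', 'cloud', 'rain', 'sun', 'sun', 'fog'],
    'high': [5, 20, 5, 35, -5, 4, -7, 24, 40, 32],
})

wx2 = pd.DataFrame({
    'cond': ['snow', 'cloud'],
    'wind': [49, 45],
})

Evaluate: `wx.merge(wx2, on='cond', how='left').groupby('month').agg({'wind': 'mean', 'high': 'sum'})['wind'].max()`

49.0

merge on 'cond' (how='left') → 10 rows:
  month   cond  high  wind
0   Feb    sun     5   NaN
1   Apr    fog    20   NaN
2   Jun    fog     5   NaN
3   Oct   rain    35   NaN
4   Feb   snow    -5  49.0
5   May  cloud     4  45.0
6   Oct   rain    -7   NaN
7   Feb    sun    24   NaN
8   Jun    sun    40   NaN
9   Jan    fog    32   NaN
group by month: mean(wind), sum(high):
       wind  high
month            
Apr     NaN    20
Feb    49.0    24
Jan     NaN    32
Jun     NaN    45
May    45.0     4
Oct     NaN    28
Reading off the max of column 'wind', we get 49.0.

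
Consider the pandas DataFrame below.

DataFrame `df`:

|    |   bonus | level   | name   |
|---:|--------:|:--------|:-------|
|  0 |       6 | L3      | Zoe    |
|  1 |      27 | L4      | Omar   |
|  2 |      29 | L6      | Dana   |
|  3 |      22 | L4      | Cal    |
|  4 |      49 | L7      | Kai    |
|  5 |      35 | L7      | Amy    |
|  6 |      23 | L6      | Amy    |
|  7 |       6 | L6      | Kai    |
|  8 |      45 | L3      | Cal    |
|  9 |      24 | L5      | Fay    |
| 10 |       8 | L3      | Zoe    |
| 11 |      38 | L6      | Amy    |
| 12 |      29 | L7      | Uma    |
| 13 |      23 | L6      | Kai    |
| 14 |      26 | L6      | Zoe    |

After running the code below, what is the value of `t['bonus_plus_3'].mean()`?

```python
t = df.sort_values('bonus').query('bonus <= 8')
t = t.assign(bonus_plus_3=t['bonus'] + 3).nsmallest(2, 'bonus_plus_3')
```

sort by bonus:
    bonus level  name
0       6    L3   Zoe
7       6    L6   Kai
10      8    L3   Zoe
3      22    L4   Cal
6      23    L6   Amy
13     23    L6   Kai
9      24    L5   Fay
14     26    L6   Zoe
1      27    L4  Omar
2      29    L6  Dana
12     29    L7   Uma
5      35    L7   Amy
11     38    L6   Amy
8      45    L3   Cal
4      49    L7   Kai
filter rows where bonus <= 8:
    bonus level name
0       6    L3  Zoe
7       6    L6  Kai
10      8    L3  Zoe
add column bonus_plus_3 = t['bonus'] + 3:
    bonus level name  bonus_plus_3
0       6    L3  Zoe             9
7       6    L6  Kai             9
10      8    L3  Zoe            11
take 2 rows with smallest bonus_plus_3:
   bonus level name  bonus_plus_3
0      6    L3  Zoe             9
7      6    L6  Kai             9
The mean of column 'bonus_plus_3' is 9.0.

9.0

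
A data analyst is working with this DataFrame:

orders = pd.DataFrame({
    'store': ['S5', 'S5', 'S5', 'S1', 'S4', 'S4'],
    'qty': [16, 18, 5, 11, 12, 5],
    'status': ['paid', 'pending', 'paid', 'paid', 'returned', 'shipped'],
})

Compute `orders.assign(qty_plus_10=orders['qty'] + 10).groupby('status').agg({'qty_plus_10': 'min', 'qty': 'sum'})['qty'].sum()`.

67

add column qty_plus_10 = orders['qty'] + 10:
  store  qty    status  qty_plus_10
0    S5   16      paid           26
1    S5   18   pending           28
2    S5    5      paid           15
3    S1   11      paid           21
4    S4   12  returned           22
5    S4    5   shipped           15
group by status: min(qty_plus_10), sum(qty):
          qty_plus_10  qty
status                    
paid               15   32
pending            28   18
returned           22   12
shipped            15    5
sum of column 'qty' → 67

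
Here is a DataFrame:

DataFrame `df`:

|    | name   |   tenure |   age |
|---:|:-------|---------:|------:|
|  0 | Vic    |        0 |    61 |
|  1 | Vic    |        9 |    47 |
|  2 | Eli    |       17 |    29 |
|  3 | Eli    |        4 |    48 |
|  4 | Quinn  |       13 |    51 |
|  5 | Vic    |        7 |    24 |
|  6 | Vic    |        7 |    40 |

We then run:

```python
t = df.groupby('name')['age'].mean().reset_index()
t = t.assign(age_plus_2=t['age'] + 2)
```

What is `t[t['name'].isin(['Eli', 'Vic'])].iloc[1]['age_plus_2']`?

45.0

group by name, mean of age:
name
Eli      38.5
Quinn    51.0
Vic      43.0
Name: age, dtype: float64
reset_index():
    name   age
0    Eli  38.5
1  Quinn  51.0
2    Vic  43.0
add column age_plus_2 = t['age'] + 2:
    name   age  age_plus_2
0    Eli  38.5        40.5
1  Quinn  51.0        53.0
2    Vic  43.0        45.0
filter rows where name in ['Eli', 'Vic']:
  name   age  age_plus_2
0  Eli  38.5        40.5
2  Vic  43.0        45.0
So iloc[1]['age_plus_2'] = 45.0.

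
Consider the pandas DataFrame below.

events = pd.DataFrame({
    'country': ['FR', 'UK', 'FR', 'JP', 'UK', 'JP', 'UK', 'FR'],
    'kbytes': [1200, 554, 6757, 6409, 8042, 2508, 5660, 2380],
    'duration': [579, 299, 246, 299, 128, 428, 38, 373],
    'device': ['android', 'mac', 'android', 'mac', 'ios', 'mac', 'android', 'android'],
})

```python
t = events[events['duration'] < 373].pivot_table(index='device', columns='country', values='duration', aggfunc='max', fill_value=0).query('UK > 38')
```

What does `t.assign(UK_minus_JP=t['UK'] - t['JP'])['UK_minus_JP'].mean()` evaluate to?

filter rows where duration < 373:
  country  kbytes  duration   device
1      UK     554       299      mac
2      FR    6757       246  android
3      JP    6409       299      mac
4      UK    8042       128      ios
6      UK    5660        38  android
pivot: rows=device, cols=country, max(duration):
country   FR   JP   UK
device                
android  246    0   38
ios        0    0  128
mac        0  299  299
filter rows where UK > 38:
country  FR   JP   UK
device               
ios       0    0  128
mac       0  299  299
add column UK_minus_JP = t['UK'] - t['JP']:
country  FR   JP   UK  UK_minus_JP
device                            
ios       0    0  128          128
mac       0  299  299            0
Finally, mean of column 'UK_minus_JP' = 64.0.

64.0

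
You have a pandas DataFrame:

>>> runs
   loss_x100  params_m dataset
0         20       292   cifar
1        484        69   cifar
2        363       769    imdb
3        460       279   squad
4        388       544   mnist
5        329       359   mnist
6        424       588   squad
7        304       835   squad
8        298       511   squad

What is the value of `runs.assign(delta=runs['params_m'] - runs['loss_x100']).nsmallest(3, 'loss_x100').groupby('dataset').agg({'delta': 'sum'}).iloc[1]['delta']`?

744

add column delta = runs['params_m'] - runs['loss_x100']:
   loss_x100  params_m dataset  delta
0         20       292   cifar    272
1        484        69   cifar   -415
2        363       769    imdb    406
3        460       279   squad   -181
4        388       544   mnist    156
5        329       359   mnist     30
6        424       588   squad    164
7        304       835   squad    531
8        298       511   squad    213
take 3 rows with smallest loss_x100:
   loss_x100  params_m dataset  delta
0         20       292   cifar    272
8        298       511   squad    213
7        304       835   squad    531
group by dataset, sum of delta:
         delta
dataset       
cifar      272
squad      744
Hence 744.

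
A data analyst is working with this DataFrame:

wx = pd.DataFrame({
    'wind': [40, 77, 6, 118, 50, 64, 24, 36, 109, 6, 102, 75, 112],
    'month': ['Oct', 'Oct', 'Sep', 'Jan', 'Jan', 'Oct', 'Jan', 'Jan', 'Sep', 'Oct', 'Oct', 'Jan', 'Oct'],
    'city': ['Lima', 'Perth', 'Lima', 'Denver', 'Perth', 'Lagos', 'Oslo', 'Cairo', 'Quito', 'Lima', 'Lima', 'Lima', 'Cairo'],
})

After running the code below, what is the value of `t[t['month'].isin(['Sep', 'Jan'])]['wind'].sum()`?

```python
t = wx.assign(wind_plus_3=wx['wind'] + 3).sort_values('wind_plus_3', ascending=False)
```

add column wind_plus_3 = wx['wind'] + 3:
    wind month    city  wind_plus_3
0     40   Oct    Lima           43
1     77   Oct   Perth           80
2      6   Sep    Lima            9
3    118   Jan  Denver          121
4     50   Jan   Perth           53
5     64   Oct   Lagos           67
6     24   Jan    Oslo           27
7     36   Jan   Cairo           39
8    109   Sep   Quito          112
9      6   Oct    Lima            9
10   102   Oct    Lima          105
11    75   Jan    Lima           78
12   112   Oct   Cairo          115
sort by wind_plus_3 descending:
    wind month    city  wind_plus_3
3    118   Jan  Denver          121
12   112   Oct   Cairo          115
8    109   Sep   Quito          112
10   102   Oct    Lima          105
1     77   Oct   Perth           80
11    75   Jan    Lima           78
5     64   Oct   Lagos           67
4     50   Jan   Perth           53
0     40   Oct    Lima           43
7     36   Jan   Cairo           39
6     24   Jan    Oslo           27
2      6   Sep    Lima            9
9      6   Oct    Lima            9
filter rows where month in ['Sep', 'Jan']:
    wind month    city  wind_plus_3
3    118   Jan  Denver          121
8    109   Sep   Quito          112
11    75   Jan    Lima           78
4     50   Jan   Perth           53
7     36   Jan   Cairo           39
6     24   Jan    Oslo           27
2      6   Sep    Lima            9
Taking the sum of column 'wind' gives 418.

418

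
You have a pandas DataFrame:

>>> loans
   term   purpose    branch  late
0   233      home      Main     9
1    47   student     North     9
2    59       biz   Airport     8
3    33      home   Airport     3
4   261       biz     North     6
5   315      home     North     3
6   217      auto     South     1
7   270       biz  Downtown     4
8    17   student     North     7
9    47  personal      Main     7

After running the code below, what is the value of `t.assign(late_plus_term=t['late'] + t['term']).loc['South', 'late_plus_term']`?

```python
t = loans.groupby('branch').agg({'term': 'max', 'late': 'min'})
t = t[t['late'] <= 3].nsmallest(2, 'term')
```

218

group by branch: max(term), min(late):
          term  late
branch              
Airport     59     3
Downtown   270     4
Main       233     7
North      315     3
South      217     1
filter rows where late <= 3:
         term  late
branch             
Airport    59     3
North     315     3
South     217     1
take 2 rows with smallest term:
         term  late
branch             
Airport    59     3
South     217     1
add column late_plus_term = t['late'] + t['term']:
         term  late  late_plus_term
branch                             
Airport    59     3              62
South     217     1             218
Then the value at row 'South', column 'late_plus_term': 218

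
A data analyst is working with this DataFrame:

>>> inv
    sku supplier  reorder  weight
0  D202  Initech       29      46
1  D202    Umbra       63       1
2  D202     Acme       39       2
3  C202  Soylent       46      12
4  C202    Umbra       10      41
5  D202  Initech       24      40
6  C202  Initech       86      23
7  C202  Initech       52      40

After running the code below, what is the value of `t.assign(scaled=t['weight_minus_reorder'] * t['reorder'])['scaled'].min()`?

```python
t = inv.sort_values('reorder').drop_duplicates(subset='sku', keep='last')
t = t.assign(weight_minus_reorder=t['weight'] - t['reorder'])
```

sort by reorder:
    sku supplier  reorder  weight
4  C202    Umbra       10      41
5  D202  Initech       24      40
0  D202  Initech       29      46
2  D202     Acme       39       2
3  C202  Soylent       46      12
7  C202  Initech       52      40
1  D202    Umbra       63       1
6  C202  Initech       86      23
drop duplicate sku (keep=last):
    sku supplier  reorder  weight
1  D202    Umbra       63       1
6  C202  Initech       86      23
add column weight_minus_reorder = t['weight'] - t['reorder']:
    sku supplier  reorder  weight  weight_minus_reorder
1  D202    Umbra       63       1                   -62
6  C202  Initech       86      23                   -63
add column scaled = t['weight_minus_reorder'] * t['reorder']:
    sku supplier  reorder  weight  weight_minus_reorder  scaled
1  D202    Umbra       63       1                   -62   -3906
6  C202  Initech       86      23                   -63   -5418
Hence -5418.

-5418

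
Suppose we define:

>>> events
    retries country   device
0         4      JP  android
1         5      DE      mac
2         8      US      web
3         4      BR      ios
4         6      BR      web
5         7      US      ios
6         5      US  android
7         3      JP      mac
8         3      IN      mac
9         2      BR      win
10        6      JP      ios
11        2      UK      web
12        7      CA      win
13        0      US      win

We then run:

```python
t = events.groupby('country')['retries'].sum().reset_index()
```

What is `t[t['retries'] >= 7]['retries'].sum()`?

group by country, sum of retries:
country
BR    12
CA     7
DE     5
IN     3
JP    13
UK     2
US    20
Name: retries, dtype: int64
reset_index():
  country  retries
0      BR       12
1      CA        7
2      DE        5
3      IN        3
4      JP       13
5      UK        2
6      US       20
filter rows where retries >= 7:
  country  retries
0      BR       12
1      CA        7
4      JP       13
6      US       20
Hence 52.

52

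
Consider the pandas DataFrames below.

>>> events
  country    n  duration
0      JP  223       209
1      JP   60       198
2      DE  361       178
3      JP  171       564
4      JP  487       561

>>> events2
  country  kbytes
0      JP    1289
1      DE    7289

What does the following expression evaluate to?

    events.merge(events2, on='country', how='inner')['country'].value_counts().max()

4

merge on 'country' (how='inner') → 5 rows:
  country    n  duration  kbytes
0      JP  223       209    1289
1      JP   60       198    1289
2      DE  361       178    7289
3      JP  171       564    1289
4      JP  487       561    1289
value_counts of country:
country
JP    4
DE    1
Name: count, dtype: int64
max of the resulting series → 4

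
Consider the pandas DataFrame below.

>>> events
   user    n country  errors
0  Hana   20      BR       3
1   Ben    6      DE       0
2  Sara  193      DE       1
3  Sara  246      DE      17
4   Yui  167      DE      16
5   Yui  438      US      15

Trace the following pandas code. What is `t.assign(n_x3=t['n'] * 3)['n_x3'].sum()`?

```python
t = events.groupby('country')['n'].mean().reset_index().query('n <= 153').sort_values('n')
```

group by country, mean of n:
country
BR     20.0
DE    153.0
US    438.0
Name: n, dtype: float64
reset_index():
  country      n
0      BR   20.0
1      DE  153.0
2      US  438.0
filter rows where n <= 153:
  country      n
0      BR   20.0
1      DE  153.0
sort by n:
  country      n
0      BR   20.0
1      DE  153.0
add column n_x3 = t['n'] * 3:
  country      n   n_x3
0      BR   20.0   60.0
1      DE  153.0  459.0

519.0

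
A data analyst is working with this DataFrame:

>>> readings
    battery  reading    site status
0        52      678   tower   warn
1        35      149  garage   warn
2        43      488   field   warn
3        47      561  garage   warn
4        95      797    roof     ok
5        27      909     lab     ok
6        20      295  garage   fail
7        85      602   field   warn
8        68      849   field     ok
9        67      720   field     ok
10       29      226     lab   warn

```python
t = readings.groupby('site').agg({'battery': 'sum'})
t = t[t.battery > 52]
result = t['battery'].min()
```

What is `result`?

56

group by site, sum of battery:
        battery
site           
field       263
garage      102
lab          56
roof         95
tower        52
filter rows where battery > 52:
        battery
site           
field       263
garage      102
lab          56
roof         95
So min() = 56.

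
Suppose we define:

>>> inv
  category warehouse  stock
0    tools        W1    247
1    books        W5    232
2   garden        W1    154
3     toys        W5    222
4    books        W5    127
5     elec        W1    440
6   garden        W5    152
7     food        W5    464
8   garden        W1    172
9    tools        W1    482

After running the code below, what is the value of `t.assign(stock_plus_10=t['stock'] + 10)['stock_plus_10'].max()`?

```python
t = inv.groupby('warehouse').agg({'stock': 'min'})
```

group by warehouse, min of stock:
           stock
warehouse       
W1           154
W5           127
add column stock_plus_10 = t['stock'] + 10:
           stock  stock_plus_10
warehouse                      
W1           154            164
W5           127            137
Then the max of column 'stock_plus_10': 164

164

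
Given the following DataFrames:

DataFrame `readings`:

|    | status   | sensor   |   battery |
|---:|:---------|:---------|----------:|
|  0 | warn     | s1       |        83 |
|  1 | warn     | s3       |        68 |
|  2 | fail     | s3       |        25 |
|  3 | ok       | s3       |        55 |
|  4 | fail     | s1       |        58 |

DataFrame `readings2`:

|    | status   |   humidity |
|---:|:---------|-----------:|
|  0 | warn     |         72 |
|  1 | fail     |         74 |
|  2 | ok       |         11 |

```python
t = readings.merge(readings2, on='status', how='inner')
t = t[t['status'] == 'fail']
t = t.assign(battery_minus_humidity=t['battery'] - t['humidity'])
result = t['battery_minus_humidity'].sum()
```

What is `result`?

-65

merge on 'status' (how='inner') → 5 rows:
  status sensor  battery  humidity
0   warn     s1       83        72
1   warn     s3       68        72
2   fail     s3       25        74
3     ok     s3       55        11
4   fail     s1       58        74
filter rows where status == 'fail':
  status sensor  battery  humidity
2   fail     s3       25        74
4   fail     s1       58        74
add column battery_minus_humidity = t['battery'] - t['humidity']:
  status sensor  battery  humidity  battery_minus_humidity
2   fail     s3       25        74                     -49
4   fail     s1       58        74                     -16
Reading off the sum of column 'battery_minus_humidity', we get -65.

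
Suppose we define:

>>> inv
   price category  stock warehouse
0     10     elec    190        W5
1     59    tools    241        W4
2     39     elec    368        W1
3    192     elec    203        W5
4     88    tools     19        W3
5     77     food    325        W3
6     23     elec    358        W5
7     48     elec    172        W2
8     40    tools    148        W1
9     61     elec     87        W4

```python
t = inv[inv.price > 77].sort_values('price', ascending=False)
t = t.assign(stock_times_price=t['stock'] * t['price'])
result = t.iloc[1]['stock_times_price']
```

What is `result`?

1672

filter rows where price > 77:
   price category  stock warehouse
3    192     elec    203        W5
4     88    tools     19        W3
sort by price descending:
   price category  stock warehouse
3    192     elec    203        W5
4     88    tools     19        W3
add column stock_times_price = t['stock'] * t['price']:
   price category  stock warehouse  stock_times_price
3    192     elec    203        W5              38976
4     88    tools     19        W3               1672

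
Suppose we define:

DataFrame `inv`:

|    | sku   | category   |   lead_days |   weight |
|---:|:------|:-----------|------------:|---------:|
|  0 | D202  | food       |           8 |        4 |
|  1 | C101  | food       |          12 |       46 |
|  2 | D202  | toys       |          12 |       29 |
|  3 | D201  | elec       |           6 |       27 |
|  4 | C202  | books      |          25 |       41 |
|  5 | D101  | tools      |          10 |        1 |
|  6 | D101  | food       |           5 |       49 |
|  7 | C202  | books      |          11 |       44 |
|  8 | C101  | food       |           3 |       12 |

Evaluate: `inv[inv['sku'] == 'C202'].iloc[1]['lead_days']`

filter rows where sku == 'C202':
    sku category  lead_days  weight
4  C202    books         25      41
7  C202    books         11      44

11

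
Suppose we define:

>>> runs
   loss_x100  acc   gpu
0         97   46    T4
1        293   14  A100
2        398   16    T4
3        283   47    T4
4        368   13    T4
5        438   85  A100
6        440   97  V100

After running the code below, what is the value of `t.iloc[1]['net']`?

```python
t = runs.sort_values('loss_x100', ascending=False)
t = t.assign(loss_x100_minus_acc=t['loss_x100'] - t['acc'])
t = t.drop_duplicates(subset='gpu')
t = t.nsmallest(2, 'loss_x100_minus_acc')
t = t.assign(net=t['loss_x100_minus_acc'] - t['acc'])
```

268

sort by loss_x100 descending:
   loss_x100  acc   gpu
6        440   97  V100
5        438   85  A100
2        398   16    T4
4        368   13    T4
1        293   14  A100
3        283   47    T4
0         97   46    T4
add column loss_x100_minus_acc = t['loss_x100'] - t['acc']:
   loss_x100  acc   gpu  loss_x100_minus_acc
6        440   97  V100                  343
5        438   85  A100                  353
2        398   16    T4                  382
4        368   13    T4                  355
1        293   14  A100                  279
3        283   47    T4                  236
0         97   46    T4                   51
drop duplicate gpu (keep=first):
   loss_x100  acc   gpu  loss_x100_minus_acc
6        440   97  V100                  343
5        438   85  A100                  353
2        398   16    T4                  382
take 2 rows with smallest loss_x100_minus_acc:
   loss_x100  acc   gpu  loss_x100_minus_acc
6        440   97  V100                  343
5        438   85  A100                  353
add column net = t['loss_x100_minus_acc'] - t['acc']:
   loss_x100  acc   gpu  loss_x100_minus_acc  net
6        440   97  V100                  343  246
5        438   85  A100                  353  268
Then the value at position 1, column 'net': 268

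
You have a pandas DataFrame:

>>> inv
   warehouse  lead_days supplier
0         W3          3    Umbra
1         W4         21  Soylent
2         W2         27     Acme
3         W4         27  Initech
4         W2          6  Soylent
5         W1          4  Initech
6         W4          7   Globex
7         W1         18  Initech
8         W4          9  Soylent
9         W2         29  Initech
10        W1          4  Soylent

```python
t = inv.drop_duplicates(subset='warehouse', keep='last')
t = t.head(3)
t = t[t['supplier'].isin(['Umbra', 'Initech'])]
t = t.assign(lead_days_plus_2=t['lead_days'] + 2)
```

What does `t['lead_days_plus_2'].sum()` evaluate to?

36

drop duplicate warehouse (keep=last):
   warehouse  lead_days supplier
0         W3          3    Umbra
8         W4          9  Soylent
9         W2         29  Initech
10        W1          4  Soylent
take first 3 rows:
  warehouse  lead_days supplier
0        W3          3    Umbra
8        W4          9  Soylent
9        W2         29  Initech
filter rows where supplier in ['Umbra', 'Initech']:
  warehouse  lead_days supplier
0        W3          3    Umbra
9        W2         29  Initech
add column lead_days_plus_2 = t['lead_days'] + 2:
  warehouse  lead_days supplier  lead_days_plus_2
0        W3          3    Umbra                 5
9        W2         29  Initech                31
Then the sum of column 'lead_days_plus_2': 36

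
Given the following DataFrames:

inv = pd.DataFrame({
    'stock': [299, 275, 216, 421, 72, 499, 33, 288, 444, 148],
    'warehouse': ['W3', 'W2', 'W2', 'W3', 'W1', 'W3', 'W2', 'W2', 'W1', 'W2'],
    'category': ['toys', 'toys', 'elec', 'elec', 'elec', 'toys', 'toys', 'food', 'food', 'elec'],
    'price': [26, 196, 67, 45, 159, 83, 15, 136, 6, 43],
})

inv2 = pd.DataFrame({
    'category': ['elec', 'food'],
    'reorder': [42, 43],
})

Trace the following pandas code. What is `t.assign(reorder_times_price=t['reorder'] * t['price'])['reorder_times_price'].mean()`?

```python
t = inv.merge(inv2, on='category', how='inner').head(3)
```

3794.0

merge on 'category' (how='inner') → 6 rows:
   stock warehouse category  price  reorder
0    216        W2     elec     67       42
1    421        W3     elec     45       42
2     72        W1     elec    159       42
3    288        W2     food    136       43
4    444        W1     food      6       43
5    148        W2     elec     43       42
take first 3 rows:
   stock warehouse category  price  reorder
0    216        W2     elec     67       42
1    421        W3     elec     45       42
2     72        W1     elec    159       42
add column reorder_times_price = t['reorder'] * t['price']:
   stock warehouse category  price  reorder  reorder_times_price
0    216        W2     elec     67       42                 2814
1    421        W3     elec     45       42                 1890
2     72        W1     elec    159       42                 6678
Reading off the mean of column 'reorder_times_price', we get 3794.0.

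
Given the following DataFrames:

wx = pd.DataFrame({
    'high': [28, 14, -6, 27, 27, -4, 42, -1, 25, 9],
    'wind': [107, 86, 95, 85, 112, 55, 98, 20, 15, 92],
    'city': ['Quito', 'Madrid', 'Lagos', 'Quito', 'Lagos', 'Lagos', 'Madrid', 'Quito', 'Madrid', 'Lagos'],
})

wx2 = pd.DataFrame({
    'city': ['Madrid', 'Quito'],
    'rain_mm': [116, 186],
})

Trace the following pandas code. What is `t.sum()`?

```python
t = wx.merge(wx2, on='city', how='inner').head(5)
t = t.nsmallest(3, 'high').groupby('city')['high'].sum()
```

40

merge on 'city' (how='inner') → 6 rows:
   high  wind    city  rain_mm
0    28   107   Quito      186
1    14    86  Madrid      116
2    27    85   Quito      186
3    42    98  Madrid      116
4    -1    20   Quito      186
5    25    15  Madrid      116
take first 5 rows:
   high  wind    city  rain_mm
0    28   107   Quito      186
1    14    86  Madrid      116
2    27    85   Quito      186
3    42    98  Madrid      116
4    -1    20   Quito      186
take 3 rows with smallest high:
   high  wind    city  rain_mm
4    -1    20   Quito      186
1    14    86  Madrid      116
2    27    85   Quito      186
group by city, sum of high:
city
Madrid    14
Quito     26
Name: high, dtype: int64
sum of the resulting series → 40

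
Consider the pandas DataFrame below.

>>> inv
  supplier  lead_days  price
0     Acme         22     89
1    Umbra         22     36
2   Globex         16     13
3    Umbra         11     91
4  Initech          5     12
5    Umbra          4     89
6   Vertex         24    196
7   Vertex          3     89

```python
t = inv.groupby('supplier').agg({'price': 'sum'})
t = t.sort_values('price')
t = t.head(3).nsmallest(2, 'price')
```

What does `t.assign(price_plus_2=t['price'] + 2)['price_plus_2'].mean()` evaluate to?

group by supplier, sum of price:
          price
supplier       
Acme         89
Globex       13
Initech      12
Umbra       216
Vertex      285
sort by price:
          price
supplier       
Initech      12
Globex       13
Acme         89
Umbra       216
Vertex      285
take first 3 rows:
          price
supplier       
Initech      12
Globex       13
Acme         89
take 2 rows with smallest price:
          price
supplier       
Initech      12
Globex       13
add column price_plus_2 = t['price'] + 2:
          price  price_plus_2
supplier                     
Initech      12            14
Globex       13            15
Hence 14.5.

14.5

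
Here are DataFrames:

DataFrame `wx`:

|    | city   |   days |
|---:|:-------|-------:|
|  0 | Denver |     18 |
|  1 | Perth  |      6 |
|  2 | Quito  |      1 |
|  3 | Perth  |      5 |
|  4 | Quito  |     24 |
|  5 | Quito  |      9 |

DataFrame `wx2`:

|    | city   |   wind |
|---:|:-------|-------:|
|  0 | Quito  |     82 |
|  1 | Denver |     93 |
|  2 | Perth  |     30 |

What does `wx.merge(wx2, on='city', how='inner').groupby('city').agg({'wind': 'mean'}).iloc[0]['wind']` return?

merge on 'city' (how='inner') → 6 rows:
     city  days  wind
0  Denver    18    93
1   Perth     6    30
2   Quito     1    82
3   Perth     5    30
4   Quito    24    82
5   Quito     9    82
group by city, mean of wind:
        wind
city        
Denver  93.0
Perth   30.0
Quito   82.0
Hence 93.0.

93.0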